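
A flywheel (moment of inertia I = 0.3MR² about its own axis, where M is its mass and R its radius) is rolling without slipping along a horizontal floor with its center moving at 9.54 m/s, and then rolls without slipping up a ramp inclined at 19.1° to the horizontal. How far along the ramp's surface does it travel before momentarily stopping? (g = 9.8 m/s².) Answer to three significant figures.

d ≈ 18.4 m

The moment of inertia is 0.3MR², giving k ≡ I/(MR²) = 0.3.
Pure rolling means v = ωR; then KE = ½Mv² + ½I(v/R)² = ½(1+k)Mv² = (13/20)Mv².
Setting this equal to Mgh gives the vertical rise h = (1+k)v₀²/(2g) = 1.3×9.54²/(2×9.8) = 6.036 m.
The distance along the slope is d = h/sinθ = 6.036/sin19.1° ≈ 18.4 m.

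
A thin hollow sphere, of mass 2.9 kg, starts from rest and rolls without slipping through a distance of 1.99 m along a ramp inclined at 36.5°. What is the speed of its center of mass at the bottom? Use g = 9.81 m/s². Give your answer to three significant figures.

v ≈ 3.73 m/s

For this body I = (2/3)MR², i.e. k = I/(MR²) = 2/3.
Since it rolls without slipping, ω = v/R and KE = ½Mv² + ½Iω² = ½(1+k)Mv² = (5/6)Mv².
The vertical drop is h = L sinθ = 1.99 × sin36.5° = 1.184 m.
Energy conservation: Mgh = (5/6)Mv², so v = √(2gh/(1+k)) = √(2 × 9.81 × 1.184 / 1.667) ≈ 3.73 m/s.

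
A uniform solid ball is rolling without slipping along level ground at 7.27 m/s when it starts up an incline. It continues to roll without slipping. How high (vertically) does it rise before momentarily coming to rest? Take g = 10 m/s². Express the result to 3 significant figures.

h ≈ 3.70 m

With I = (2/5)MR², the ratio k = I/(MR²) is 0.4.
Rolling without slipping gives ω = v/R, so the total kinetic energy is ½Mv² + ½Iω² = ½(1+k)Mv² = (7/10)Mv².
All of this converts to potential energy at the highest point: (7/10)Mv₀² = Mgh.
Thus h = (1+k)v₀²/(2g) = 1.4 × 7.27² / (2 × 10) ≈ 3.70 m.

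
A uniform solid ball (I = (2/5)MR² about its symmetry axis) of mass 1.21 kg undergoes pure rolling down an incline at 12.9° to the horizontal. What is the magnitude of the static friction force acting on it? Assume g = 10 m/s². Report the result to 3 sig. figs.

Here I = (2/5)MR², so the shape factor k = I/(MR²) = 0.4.
Along the incline Mg sinθ − f = Ma, and torque about the center fR = Iα = kMR²(a/R) gives f = kMa.
Combining, a = g sinθ/(1+k) and f = kMa = kMg sinθ/(1+k).
f = 0.4 × 1.21 × 10 × sin12.9° / 1.4 ≈ 0.772 N.

f ≈ 0.772 N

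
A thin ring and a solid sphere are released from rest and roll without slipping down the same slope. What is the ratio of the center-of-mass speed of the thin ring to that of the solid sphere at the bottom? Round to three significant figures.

Each satisfies Mgh = ½(1+k)Mv² with k = I/(MR²), so v ∝ 1/√(1+k).
For the thin ring k = 1; for the solid sphere k = 0.4.
v₁/v₂ = √((1+k₂)/(1+k₁)) = √(1.4/2) ≈ 0.837.

v_ratio ≈ 0.837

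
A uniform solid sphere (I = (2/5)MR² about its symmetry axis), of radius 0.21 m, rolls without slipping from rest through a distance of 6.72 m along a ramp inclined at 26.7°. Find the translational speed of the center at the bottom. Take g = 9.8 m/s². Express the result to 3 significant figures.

Here I = (2/5)MR², so the shape factor k = I/(MR²) = 0.4.
The rolling condition ω = v/R makes the rotational term ½I(v/R)² = ½kMv², so KE_total = ½(1+k)Mv² = (7/10)Mv².
The vertical drop is h = L sinθ = 6.72 × sin26.7° = 3.019 m.
Energy conservation: Mgh = (7/10)Mv², so v = √(2gh/(1+k)) = √(2 × 9.8 × 3.019 / 1.4) ≈ 6.50 m/s.

v ≈ 6.50 m/s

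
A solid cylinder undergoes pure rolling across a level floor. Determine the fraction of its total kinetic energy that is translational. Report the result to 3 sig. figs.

fraction ≈ 0.667

With I = (1/2)MR², the ratio k = I/(MR²) is 0.5.
Since ω = v/R, the translational part is ½Mv² and the rotational part is ½I(v/R)² = ½kMv²; the total is ½(1+k)Mv².
The translational fraction is therefore 1/(1+k) = 1/1.5 ≈ 0.667.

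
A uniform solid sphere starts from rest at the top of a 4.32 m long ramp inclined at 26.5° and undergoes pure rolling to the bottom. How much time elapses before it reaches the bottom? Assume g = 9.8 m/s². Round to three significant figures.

With I = (2/5)MR², the ratio k = I/(MR²) is 0.4.
Translational: Mg sinθ − f = Ma. Rotational about the CM: fR = Iα = kMRa, so f = kMa.
Hence a = g sinθ/(1+k) = 9.8×sin26.5°/1.4 = 3.123 m/s².
With constant a from rest, t = √(2L/a) = √(2·4.32/3.123) ≈ 1.66 s.

t ≈ 1.66 s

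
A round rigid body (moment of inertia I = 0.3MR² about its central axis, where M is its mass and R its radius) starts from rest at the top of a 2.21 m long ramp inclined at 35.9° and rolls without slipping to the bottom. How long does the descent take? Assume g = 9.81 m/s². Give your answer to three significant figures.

For this body I = 0.3MR², i.e. k = I/(MR²) = 0.3.
Newton's second law down the slope: Mg sinθ − f = Ma. The torque equation fR = Iα (with α = a/R) gives f = kMa.
Hence a = g sinθ/(1+k) = 9.81×sin35.9°/1.3 = 4.425 m/s².
With constant a from rest, t = √(2L/a) = √(2·2.21/4.425) ≈ 0.999 s.

t ≈ 0.999 s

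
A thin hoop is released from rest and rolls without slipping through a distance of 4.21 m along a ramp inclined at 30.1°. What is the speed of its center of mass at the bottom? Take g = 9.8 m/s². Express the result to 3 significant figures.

Here I = MR², so the shape factor k = I/(MR²) = 1.
Since it rolls without slipping, ω = v/R and KE = ½Mv² + ½Iω² = ½(1+k)Mv² = Mv².
The vertical drop is h = L sinθ = 4.21 × sin30.1° = 2.111 m.
Setting Mgh = Mv² gives v = √(2gh/(1+k)) = √(2·9.8·2.111/2) ≈ 4.55 m/s.

v ≈ 4.55 m/s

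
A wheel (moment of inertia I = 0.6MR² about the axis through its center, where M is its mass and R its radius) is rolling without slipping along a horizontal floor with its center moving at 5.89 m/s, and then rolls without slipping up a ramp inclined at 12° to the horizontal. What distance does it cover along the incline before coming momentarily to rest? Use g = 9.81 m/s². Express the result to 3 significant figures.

Here I = 0.6MR², so the shape factor k = I/(MR²) = 0.6.
Since it rolls without slipping, ω = v/R and KE = ½Mv² + ½Iω² = ½(1+k)Mv² = (4/5)Mv².
Setting this equal to Mgh gives the vertical rise h = (1+k)v₀²/(2g) = 1.6×5.89²/(2×9.81) = 2.829 m.
The distance along the slope is d = h/sinθ = 2.829/sin12° ≈ 13.6 m.

d ≈ 13.6 m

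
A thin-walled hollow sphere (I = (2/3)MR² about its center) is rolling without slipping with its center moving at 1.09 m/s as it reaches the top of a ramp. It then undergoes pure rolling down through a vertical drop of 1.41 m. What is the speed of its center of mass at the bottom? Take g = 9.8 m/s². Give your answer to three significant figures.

v ≈ 4.22 m/s

The moment of inertia is (2/3)MR², giving k ≡ I/(MR²) = 2/3.
Rolling without slipping gives ω = v/R, so the total kinetic energy is ½Mv² + ½Iω² = ½(1+k)Mv² = (5/6)Mv².
Conserving energy between top and bottom: (5/6)Mv² = (5/6)Mv₀² + Mgh, hence v² = v₀² + 2gh/(1+k).
v = √(1.09² + 2×9.8×1.41/1.667) = √17.77 ≈ 4.22 m/s.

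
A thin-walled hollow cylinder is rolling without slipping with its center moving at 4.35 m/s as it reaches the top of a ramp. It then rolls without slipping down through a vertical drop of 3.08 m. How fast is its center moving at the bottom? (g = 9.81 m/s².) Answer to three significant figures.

The moment of inertia is MR², giving k ≡ I/(MR²) = 1.
Pure rolling means v = ωR; then KE = ½Mv² + ½I(v/R)² = ½(1+k)Mv² = Mv².
Energy conservation: Mv₀² + Mgh = Mv², so v² = v₀² + 2gh/(1+k).
v = √(4.35² + 2×9.81×3.08/2) = √49.14 ≈ 7.01 m/s.

v ≈ 7.01 m/s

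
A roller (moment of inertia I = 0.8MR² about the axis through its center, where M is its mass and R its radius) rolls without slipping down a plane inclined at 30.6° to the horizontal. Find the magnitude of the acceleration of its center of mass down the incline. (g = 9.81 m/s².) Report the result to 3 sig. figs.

Here I = 0.8MR², so the shape factor k = I/(MR²) = 0.8.
Newton's second law down the slope: Mg sinθ − f = Ma. The torque equation fR = Iα (with α = a/R) gives f = kMa.
Eliminating f: Mg sinθ = (1+k)Ma, so a = g sinθ/(1+k) = 9.81 × sin30.6° / 1.8 ≈ 2.77 m/s².

a ≈ 2.77 m/s²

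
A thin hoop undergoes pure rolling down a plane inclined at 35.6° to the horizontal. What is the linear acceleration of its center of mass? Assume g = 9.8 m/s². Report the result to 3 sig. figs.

a ≈ 2.85 m/s²

Here I = MR², so the shape factor k = I/(MR²) = 1.
Newton's second law down the slope: Mg sinθ − f = Ma. The torque equation fR = Iα (with α = a/R) gives f = kMa.
Eliminating f: Mg sinθ = (1+k)Ma, so a = g sinθ/(1+k) = 9.8 × sin35.6° / 2 ≈ 2.85 m/s².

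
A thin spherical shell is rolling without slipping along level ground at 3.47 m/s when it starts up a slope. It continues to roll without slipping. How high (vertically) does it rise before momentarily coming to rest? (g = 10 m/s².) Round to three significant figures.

For this body I = (2/3)MR², i.e. k = I/(MR²) = 2/3.
The rolling condition ω = v/R makes the rotational term ½I(v/R)² = ½kMv², so KE_total = ½(1+k)Mv² = (5/6)Mv².
At the top the kinetic energy is zero, so (5/6)Mv₀² = Mgh.
Thus h = (1+k)v₀²/(2g) = 1.667 × 3.47² / (2 × 10) ≈ 1.00 m.

h ≈ 1.00 m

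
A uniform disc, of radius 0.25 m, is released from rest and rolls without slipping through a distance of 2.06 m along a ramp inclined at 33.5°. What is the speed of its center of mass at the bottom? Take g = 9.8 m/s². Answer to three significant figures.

v ≈ 3.85 m/s

The moment of inertia is (1/2)MR², giving k ≡ I/(MR²) = 0.5.
Since it rolls without slipping, ω = v/R and KE = ½Mv² + ½Iω² = ½(1+k)Mv² = (3/4)Mv².
The vertical drop is h = L sinθ = 2.06 × sin33.5° = 1.137 m.
Setting Mgh = (3/4)Mv² gives v = √(2gh/(1+k)) = √(2·9.8·1.137/1.5) ≈ 3.85 m/s.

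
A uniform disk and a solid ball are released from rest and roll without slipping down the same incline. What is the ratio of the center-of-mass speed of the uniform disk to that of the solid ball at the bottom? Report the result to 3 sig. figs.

Each satisfies Mgh = ½(1+k)Mv² with k = I/(MR²), so v ∝ 1/√(1+k).
For the uniform disk k = 0.5; for the solid ball k = 0.4.
v₁/v₂ = √((1+k₂)/(1+k₁)) = √(1.4/1.5) ≈ 0.966.

v_ratio ≈ 0.966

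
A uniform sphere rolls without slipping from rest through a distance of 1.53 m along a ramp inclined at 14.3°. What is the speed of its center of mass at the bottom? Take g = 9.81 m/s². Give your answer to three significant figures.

The moment of inertia is (2/5)MR², giving k ≡ I/(MR²) = 0.4.
The rolling condition ω = v/R makes the rotational term ½I(v/R)² = ½kMv², so KE_total = ½(1+k)Mv² = (7/10)Mv².
The vertical drop is h = L sinθ = 1.53 × sin14.3° = 0.3779 m.
Setting Mgh = (7/10)Mv² gives v = √(2gh/(1+k)) = √(2·9.81·0.3779/1.4) ≈ 2.30 m/s.

v ≈ 2.30 m/s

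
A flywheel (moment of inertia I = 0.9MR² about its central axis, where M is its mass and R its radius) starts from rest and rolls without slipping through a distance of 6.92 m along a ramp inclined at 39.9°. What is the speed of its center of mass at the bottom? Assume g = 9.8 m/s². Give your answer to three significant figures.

v ≈ 6.77 m/s

With I = 0.9MR², the ratio k = I/(MR²) is 0.9.
Pure rolling means v = ωR; then KE = ½Mv² + ½I(v/R)² = ½(1+k)Mv² = (19/20)Mv².
The vertical drop is h = L sinθ = 6.92 × sin39.9° = 4.439 m.
Setting Mgh = (19/20)Mv² gives v = √(2gh/(1+k)) = √(2·9.8·4.439/1.9) ≈ 6.77 m/s.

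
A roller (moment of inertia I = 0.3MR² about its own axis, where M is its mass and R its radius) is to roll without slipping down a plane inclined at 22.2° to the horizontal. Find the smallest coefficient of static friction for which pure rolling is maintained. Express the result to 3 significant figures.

The moment of inertia is 0.3MR², giving k ≡ I/(MR²) = 0.3.
Along the incline Mg sinθ − f = Ma, and torque about the center fR = Iα = kMR²(a/R) gives f = kMa.
These give a = g sinθ/(1+k) and the required friction f = kMg sinθ/(1+k).
The normal force is N = Mg cosθ, so μ_min = f/N = k tanθ/(1+k).
μ_min = 0.3 × tan22.2° / 1.3 ≈ 0.0942.

μ_min ≈ 0.0942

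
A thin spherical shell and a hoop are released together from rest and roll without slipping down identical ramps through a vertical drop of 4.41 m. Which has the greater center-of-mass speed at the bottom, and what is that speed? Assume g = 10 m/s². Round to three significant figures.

the thin spherical shell, at v ≈ 7.27 m/s

For rolling without slipping, Mgh = ½(1+k)Mv² where k = I/(MR²), so v = √(2gh/(1+k)).
Thin spherical shell: k = 2/3, giving v = √(2×10×4.41/1.667) = 7.275 m/s.
Hoop: k = 1, giving v = √(2×10×4.41/2) = 6.641 m/s.
The smaller k wins: the thin spherical shell, at ≈ 7.27 m/s.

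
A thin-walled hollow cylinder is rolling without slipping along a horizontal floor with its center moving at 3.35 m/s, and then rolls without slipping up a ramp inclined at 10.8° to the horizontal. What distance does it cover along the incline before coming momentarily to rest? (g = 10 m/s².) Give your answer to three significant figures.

d ≈ 5.99 m

The moment of inertia is MR², giving k ≡ I/(MR²) = 1.
Rolling without slipping gives ω = v/R, so the total kinetic energy is ½Mv² + ½Iω² = ½(1+k)Mv² = Mv².
Setting this equal to Mgh gives the vertical rise h = (1+k)v₀²/(2g) = 2×3.35²/(2×10) = 1.122 m.
Along the incline, d = h/sinθ = 1.122/sin10.8° ≈ 5.99 m.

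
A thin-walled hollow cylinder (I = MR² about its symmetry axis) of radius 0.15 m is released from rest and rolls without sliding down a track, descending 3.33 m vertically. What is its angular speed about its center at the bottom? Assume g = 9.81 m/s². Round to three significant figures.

With I = MR², the ratio k = I/(MR²) is 1.
Rolling without slipping gives ω = v/R, so the total kinetic energy is ½Mv² + ½Iω² = ½(1+k)Mv² = Mv².
Energy conservation Mgh = ½(1+k)Mv² gives v = √(2gh/(1+k)) = √(2 × 9.81 × 3.33 / 2) = 5.716 m/s.
Then ω = v/R = 5.716 / 0.15 ≈ 38.1 rad/s.

ω ≈ 38.1 rad/s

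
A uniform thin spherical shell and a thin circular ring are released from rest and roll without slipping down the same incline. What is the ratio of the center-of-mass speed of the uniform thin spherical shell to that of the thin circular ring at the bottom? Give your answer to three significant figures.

v_ratio ≈ 1.10

Each satisfies Mgh = ½(1+k)Mv² with k = I/(MR²), so v ∝ 1/√(1+k).
For the uniform thin spherical shell k = 2/3; for the thin circular ring k = 1.
v₁/v₂ = √((1+k₂)/(1+k₁)) = √(2/1.667) ≈ 1.10.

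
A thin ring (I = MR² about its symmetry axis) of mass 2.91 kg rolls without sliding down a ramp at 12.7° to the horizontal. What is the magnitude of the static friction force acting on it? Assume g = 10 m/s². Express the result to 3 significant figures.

f ≈ 3.20 N

The moment of inertia is MR², giving k ≡ I/(MR²) = 1.
Along the incline Mg sinθ − f = Ma, and torque about the center fR = Iα = kMR²(a/R) gives f = kMa.
Combining, a = g sinθ/(1+k) and f = kMa = kMg sinθ/(1+k).
f = 1 × 2.91 × 10 × sin12.7° / 2 ≈ 3.20 N.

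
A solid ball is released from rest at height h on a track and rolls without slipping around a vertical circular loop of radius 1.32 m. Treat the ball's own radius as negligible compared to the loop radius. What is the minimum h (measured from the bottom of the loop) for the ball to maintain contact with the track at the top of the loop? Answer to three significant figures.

h_min ≈ 3.56 m

Here I = (2/5)MR², so the shape factor k = I/(MR²) = 0.4.
At the top, contact is just lost when gravity alone supplies the centripetal force: Mg = Mv_top²/r, i.e. v_top² = gr.
With ω = v/R, the kinetic energy at speed v is ½(1+k)Mv² = (7/10)Mv².
Energy conservation from release (height h) to the top (height 2r): Mgh = Mg(2r) + (7/10)M·gr.
Thus h_min = 2r + (1+k)r/2 = r(2 + 1.4/2) = 1.32 × 2.7 ≈ 3.56 m.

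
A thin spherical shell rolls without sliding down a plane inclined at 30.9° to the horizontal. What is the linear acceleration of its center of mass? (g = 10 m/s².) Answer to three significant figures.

a ≈ 3.08 m/s²

Here I = (2/3)MR², so the shape factor k = I/(MR²) = 2/3.
Translational: Mg sinθ − f = Ma. Rotational about the CM: fR = Iα = kMRa, so f = kMa.
Eliminating f: Mg sinθ = (1+k)Ma, so a = g sinθ/(1+k) = 10 × sin30.9° / 1.667 ≈ 3.08 m/s².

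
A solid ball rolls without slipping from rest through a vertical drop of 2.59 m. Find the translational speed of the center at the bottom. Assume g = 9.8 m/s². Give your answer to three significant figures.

v ≈ 6.02 m/s

The moment of inertia is (2/5)MR², giving k ≡ I/(MR²) = 0.4.
The rolling condition ω = v/R makes the rotational term ½I(v/R)² = ½kMv², so KE_total = ½(1+k)Mv² = (7/10)Mv².
Energy conservation: Mgh = (7/10)Mv², so v = √(2gh/(1+k)) = √(2 × 9.8 × 2.59 / 1.4) ≈ 6.02 m/s.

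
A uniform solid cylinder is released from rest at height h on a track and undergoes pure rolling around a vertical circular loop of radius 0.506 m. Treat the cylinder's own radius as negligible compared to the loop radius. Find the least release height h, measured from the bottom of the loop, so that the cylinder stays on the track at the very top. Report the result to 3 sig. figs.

h_min ≈ 1.39 m

With I = (1/2)MR², the ratio k = I/(MR²) is 0.5.
At the top of the loop, the minimum-contact condition is Mg = Mv_top²/r, so v_top² = gr.
With ω = v/R, the kinetic energy at speed v is ½(1+k)Mv² = (3/4)Mv².
Energy conservation from release (height h) to the top (height 2r): Mgh = Mg(2r) + (3/4)M·gr.
Thus h_min = 2r + (1+k)r/2 = r(2 + 1.5/2) = 0.506 × 2.75 ≈ 1.39 m.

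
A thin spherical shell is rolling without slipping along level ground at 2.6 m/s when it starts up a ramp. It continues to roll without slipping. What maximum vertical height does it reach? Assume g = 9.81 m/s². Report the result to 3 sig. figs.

The moment of inertia is (2/3)MR², giving k ≡ I/(MR²) = 2/3.
Rolling without slipping gives ω = v/R, so the total kinetic energy is ½Mv² + ½Iω² = ½(1+k)Mv² = (5/6)Mv².
At the top the kinetic energy is zero, so (5/6)Mv₀² = Mgh.
Thus h = (1+k)v₀²/(2g) = 1.667 × 2.6² / (2 × 9.81) ≈ 0.574 m.

h ≈ 0.574 m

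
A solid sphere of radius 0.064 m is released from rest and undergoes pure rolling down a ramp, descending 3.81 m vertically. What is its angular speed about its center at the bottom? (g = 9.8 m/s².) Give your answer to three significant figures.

For this body I = (2/5)MR², i.e. k = I/(MR²) = 0.4.
Rolling without slipping gives ω = v/R, so the total kinetic energy is ½Mv² + ½Iω² = ½(1+k)Mv² = (7/10)Mv².
Energy conservation Mgh = ½(1+k)Mv² gives v = √(2gh/(1+k)) = √(2 × 9.8 × 3.81 / 1.4) = 7.303 m/s.
Then ω = v/R = 7.303 / 0.064 ≈ 114 rad/s.

ω ≈ 114 rad/s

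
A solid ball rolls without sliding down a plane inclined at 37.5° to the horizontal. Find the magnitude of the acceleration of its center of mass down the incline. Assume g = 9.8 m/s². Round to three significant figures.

Here I = (2/5)MR², so the shape factor k = I/(MR²) = 0.4.
Translational: Mg sinθ − f = Ma. Rotational about the CM: fR = Iα = kMRa, so f = kMa.
Eliminating f: Mg sinθ = (1+k)Ma, so a = g sinθ/(1+k) = 9.8 × sin37.5° / 1.4 ≈ 4.26 m/s².

a ≈ 4.26 m/s²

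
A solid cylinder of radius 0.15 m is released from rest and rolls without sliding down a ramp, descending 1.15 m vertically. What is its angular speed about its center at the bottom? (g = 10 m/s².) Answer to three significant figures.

ω ≈ 26.1 rad/s

Here I = (1/2)MR², so the shape factor k = I/(MR²) = 0.5.
Rolling without slipping gives ω = v/R, so the total kinetic energy is ½Mv² + ½Iω² = ½(1+k)Mv² = (3/4)Mv².
Energy conservation Mgh = ½(1+k)Mv² gives v = √(2gh/(1+k)) = √(2 × 10 × 1.15 / 1.5) = 3.916 m/s.
Then ω = v/R = 3.916 / 0.15 ≈ 26.1 rad/s.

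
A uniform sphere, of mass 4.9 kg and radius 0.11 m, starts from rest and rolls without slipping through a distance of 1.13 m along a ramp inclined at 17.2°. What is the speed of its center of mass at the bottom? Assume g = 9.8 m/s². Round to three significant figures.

For this body I = (2/5)MR², i.e. k = I/(MR²) = 0.4.
Rolling without slipping gives ω = v/R, so the total kinetic energy is ½Mv² + ½Iω² = ½(1+k)Mv² = (7/10)Mv².
The vertical drop is h = L sinθ = 1.13 × sin17.2° = 0.3342 m.
Setting Mgh = (7/10)Mv² gives v = √(2gh/(1+k)) = √(2·9.8·0.3342/1.4) ≈ 2.16 m/s.

v ≈ 2.16 m/s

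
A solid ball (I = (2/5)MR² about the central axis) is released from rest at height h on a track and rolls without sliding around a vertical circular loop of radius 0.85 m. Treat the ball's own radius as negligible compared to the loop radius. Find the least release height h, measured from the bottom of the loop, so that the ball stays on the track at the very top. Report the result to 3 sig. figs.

Here I = (2/5)MR², so the shape factor k = I/(MR²) = 0.4.
At the top, contact is just lost when gravity alone supplies the centripetal force: Mg = Mv_top²/r, i.e. v_top² = gr.
With ω = v/R, the kinetic energy at speed v is ½(1+k)Mv² = (7/10)Mv².
Energy conservation from release (height h) to the top (height 2r): Mgh = Mg(2r) + (7/10)M·gr.
Thus h_min = 2r + (1+k)r/2 = r(2 + 1.4/2) = 0.85 × 2.7 ≈ 2.30 m.

h_min ≈ 2.30 m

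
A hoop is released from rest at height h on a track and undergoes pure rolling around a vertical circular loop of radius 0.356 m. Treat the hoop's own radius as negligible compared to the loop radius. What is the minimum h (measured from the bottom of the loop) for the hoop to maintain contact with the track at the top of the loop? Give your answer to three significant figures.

h_min ≈ 1.07 m

The moment of inertia is MR², giving k ≡ I/(MR²) = 1.
At the top, contact is just lost when gravity alone supplies the centripetal force: Mg = Mv_top²/r, i.e. v_top² = gr.
With ω = v/R, the kinetic energy at speed v is ½(1+k)Mv² = Mv².
Energy conservation from release (height h) to the top (height 2r): Mgh = Mg(2r) + M·gr.
Thus h_min = 2r + (1+k)r/2 = r(2 + 2/2) = 0.356 × 3 ≈ 1.07 m.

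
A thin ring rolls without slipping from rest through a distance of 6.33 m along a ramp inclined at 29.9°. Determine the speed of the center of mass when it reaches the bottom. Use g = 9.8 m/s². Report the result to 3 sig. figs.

Here I = MR², so the shape factor k = I/(MR²) = 1.
Rolling without slipping gives ω = v/R, so the total kinetic energy is ½Mv² + ½Iω² = ½(1+k)Mv² = Mv².
The vertical drop is h = L sinθ = 6.33 × sin29.9° = 3.155 m.
Setting Mgh = Mv² gives v = √(2gh/(1+k)) = √(2·9.8·3.155/2) ≈ 5.56 m/s.

v ≈ 5.56 m/s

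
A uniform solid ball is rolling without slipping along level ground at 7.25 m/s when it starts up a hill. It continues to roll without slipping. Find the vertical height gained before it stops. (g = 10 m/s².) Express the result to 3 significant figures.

For this body I = (2/5)MR², i.e. k = I/(MR²) = 0.4.
The rolling condition ω = v/R makes the rotational term ½I(v/R)² = ½kMv², so KE_total = ½(1+k)Mv² = (7/10)Mv².
At the top the kinetic energy is zero, so (7/10)Mv₀² = Mgh.
Thus h = (1+k)v₀²/(2g) = 1.4 × 7.25² / (2 × 10) ≈ 3.68 m.

h ≈ 3.68 m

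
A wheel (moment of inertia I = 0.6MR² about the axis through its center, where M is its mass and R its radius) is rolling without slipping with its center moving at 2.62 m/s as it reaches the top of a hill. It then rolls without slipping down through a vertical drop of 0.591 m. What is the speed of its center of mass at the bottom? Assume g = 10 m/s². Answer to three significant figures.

With I = 0.6MR², the ratio k = I/(MR²) is 0.6.
The rolling condition ω = v/R makes the rotational term ½I(v/R)² = ½kMv², so KE_total = ½(1+k)Mv² = (4/5)Mv².
Conserving energy between top and bottom: (4/5)Mv² = (4/5)Mv₀² + Mgh, hence v² = v₀² + 2gh/(1+k).
v = √(2.62² + 2×10×0.591/1.6) = √14.25 ≈ 3.78 m/s.

v ≈ 3.78 m/s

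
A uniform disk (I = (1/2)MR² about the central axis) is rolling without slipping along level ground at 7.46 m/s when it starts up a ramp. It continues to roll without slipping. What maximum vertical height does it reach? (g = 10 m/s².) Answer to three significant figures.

The moment of inertia is (1/2)MR², giving k ≡ I/(MR²) = 0.5.
Since it rolls without slipping, ω = v/R and KE = ½Mv² + ½Iω² = ½(1+k)Mv² = (3/4)Mv².
At the top the kinetic energy is zero, so (3/4)Mv₀² = Mgh.
Thus h = (1+k)v₀²/(2g) = 1.5 × 7.46² / (2 × 10) ≈ 4.17 m.

h ≈ 4.17 m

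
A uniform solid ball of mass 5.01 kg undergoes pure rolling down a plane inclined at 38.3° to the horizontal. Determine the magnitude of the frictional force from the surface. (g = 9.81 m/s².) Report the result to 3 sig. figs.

Here I = (2/5)MR², so the shape factor k = I/(MR²) = 0.4.
Translational: Mg sinθ − f = Ma. Rotational about the CM: fR = Iα = kMRa, so f = kMa.
Combining, a = g sinθ/(1+k) and f = kMa = kMg sinθ/(1+k).
f = 0.4 × 5.01 × 9.81 × sin38.3° / 1.4 ≈ 8.70 N.

f ≈ 8.70 N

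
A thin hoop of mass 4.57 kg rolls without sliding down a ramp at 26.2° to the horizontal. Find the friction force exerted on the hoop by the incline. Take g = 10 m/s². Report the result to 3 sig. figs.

f ≈ 10.1 N

The moment of inertia is MR², giving k ≡ I/(MR²) = 1.
Along the incline Mg sinθ − f = Ma, and torque about the center fR = Iα = kMR²(a/R) gives f = kMa.
Combining, a = g sinθ/(1+k) and f = kMa = kMg sinθ/(1+k).
f = 1 × 4.57 × 10 × sin26.2° / 2 ≈ 10.1 N.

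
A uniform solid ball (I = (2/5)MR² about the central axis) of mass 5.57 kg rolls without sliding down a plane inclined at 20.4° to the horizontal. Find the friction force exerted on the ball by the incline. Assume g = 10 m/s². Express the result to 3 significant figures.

f ≈ 5.55 N

The moment of inertia is (2/5)MR², giving k ≡ I/(MR²) = 0.4.
Translational: Mg sinθ − f = Ma. Rotational about the CM: fR = Iα = kMRa, so f = kMa.
Combining, a = g sinθ/(1+k) and f = kMa = kMg sinθ/(1+k).
f = 0.4 × 5.57 × 10 × sin20.4° / 1.4 ≈ 5.55 N.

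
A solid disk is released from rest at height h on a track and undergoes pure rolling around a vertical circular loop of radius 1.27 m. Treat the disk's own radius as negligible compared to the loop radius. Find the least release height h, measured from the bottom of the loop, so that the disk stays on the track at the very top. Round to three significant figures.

Here I = (1/2)MR², so the shape factor k = I/(MR²) = 0.5.
At the top of the loop, the minimum-contact condition is Mg = Mv_top²/r, so v_top² = gr.
With ω = v/R, the kinetic energy at speed v is ½(1+k)Mv² = (3/4)Mv².
Energy conservation from release (height h) to the top (height 2r): Mgh = Mg(2r) + (3/4)M·gr.
Thus h_min = 2r + (1+k)r/2 = r(2 + 1.5/2) = 1.27 × 2.75 ≈ 3.49 m.

h_min ≈ 3.49 m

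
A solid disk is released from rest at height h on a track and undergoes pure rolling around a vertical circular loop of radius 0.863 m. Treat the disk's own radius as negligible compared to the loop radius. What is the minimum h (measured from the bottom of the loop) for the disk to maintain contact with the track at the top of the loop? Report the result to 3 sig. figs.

h_min ≈ 2.37 m

For this body I = (1/2)MR², i.e. k = I/(MR²) = 0.5.
At the top of the loop, the minimum-contact condition is Mg = Mv_top²/r, so v_top² = gr.
With ω = v/R, the kinetic energy at speed v is ½(1+k)Mv² = (3/4)Mv².
Energy conservation from release (height h) to the top (height 2r): Mgh = Mg(2r) + (3/4)M·gr.
Thus h_min = 2r + (1+k)r/2 = r(2 + 1.5/2) = 0.863 × 2.75 ≈ 2.37 m.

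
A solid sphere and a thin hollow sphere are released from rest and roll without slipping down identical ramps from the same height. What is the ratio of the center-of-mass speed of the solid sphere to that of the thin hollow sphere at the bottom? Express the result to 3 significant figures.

Each satisfies Mgh = ½(1+k)Mv² with k = I/(MR²), so v ∝ 1/√(1+k).
For the solid sphere k = 0.4; for the thin hollow sphere k = 2/3.
v₁/v₂ = √((1+k₂)/(1+k₁)) = √(1.667/1.4) ≈ 1.09.

v_ratio ≈ 1.09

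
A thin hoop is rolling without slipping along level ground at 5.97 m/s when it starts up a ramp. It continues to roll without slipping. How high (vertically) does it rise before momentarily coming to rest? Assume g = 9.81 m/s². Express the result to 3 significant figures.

Here I = MR², so the shape factor k = I/(MR²) = 1.
Rolling without slipping gives ω = v/R, so the total kinetic energy is ½Mv² + ½Iω² = ½(1+k)Mv² = Mv².
All of this converts to potential energy at the highest point: Mv₀² = Mgh.
Thus h = (1+k)v₀²/(2g) = 2 × 5.97² / (2 × 9.81) ≈ 3.63 m.

h ≈ 3.63 m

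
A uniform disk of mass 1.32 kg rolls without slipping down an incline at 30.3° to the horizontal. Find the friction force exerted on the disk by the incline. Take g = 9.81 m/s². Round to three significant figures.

Here I = (1/2)MR², so the shape factor k = I/(MR²) = 0.5.
Newton's second law down the slope: Mg sinθ − f = Ma. The torque equation fR = Iα (with α = a/R) gives f = kMa.
Combining, a = g sinθ/(1+k) and f = kMa = kMg sinθ/(1+k).
f = 0.5 × 1.32 × 9.81 × sin30.3° / 1.5 ≈ 2.18 N.

f ≈ 2.18 N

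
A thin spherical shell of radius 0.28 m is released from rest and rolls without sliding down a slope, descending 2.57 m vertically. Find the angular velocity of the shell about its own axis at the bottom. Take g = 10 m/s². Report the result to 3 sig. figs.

For this body I = (2/3)MR², i.e. k = I/(MR²) = 2/3.
The rolling condition ω = v/R makes the rotational term ½I(v/R)² = ½kMv², so KE_total = ½(1+k)Mv² = (5/6)Mv².
Energy conservation Mgh = ½(1+k)Mv² gives v = √(2gh/(1+k)) = √(2 × 10 × 2.57 / 1.667) = 5.553 m/s.
The angular speed follows from ω = v/R = 5.553/0.28 ≈ 19.8 rad/s.

ω ≈ 19.8 rad/s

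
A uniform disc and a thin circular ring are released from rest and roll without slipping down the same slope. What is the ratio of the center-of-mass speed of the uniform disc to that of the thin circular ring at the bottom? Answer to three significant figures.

v_ratio ≈ 1.15

Each satisfies Mgh = ½(1+k)Mv² with k = I/(MR²), so v ∝ 1/√(1+k).
For the uniform disc k = 0.5; for the thin circular ring k = 1.
v₁/v₂ = √((1+k₂)/(1+k₁)) = √(2/1.5) ≈ 1.15.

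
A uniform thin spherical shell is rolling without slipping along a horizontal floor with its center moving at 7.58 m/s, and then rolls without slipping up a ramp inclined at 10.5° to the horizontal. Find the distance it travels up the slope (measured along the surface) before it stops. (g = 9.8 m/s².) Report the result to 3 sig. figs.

d ≈ 26.8 m

With I = (2/3)MR², the ratio k = I/(MR²) is 2/3.
The rolling condition ω = v/R makes the rotational term ½I(v/R)² = ½kMv², so KE_total = ½(1+k)Mv² = (5/6)Mv².
Setting this equal to Mgh gives the vertical rise h = (1+k)v₀²/(2g) = 1.667×7.58²/(2×9.8) = 4.886 m.
Along the incline, d = h/sinθ = 4.886/sin10.5° ≈ 26.8 m.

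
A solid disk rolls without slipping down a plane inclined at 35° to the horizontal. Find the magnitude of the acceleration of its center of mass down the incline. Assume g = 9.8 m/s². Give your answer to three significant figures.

The moment of inertia is (1/2)MR², giving k ≡ I/(MR²) = 0.5.
Translational: Mg sinθ − f = Ma. Rotational about the CM: fR = Iα = kMRa, so f = kMa.
Eliminating f: Mg sinθ = (1+k)Ma, so a = g sinθ/(1+k) = 9.8 × sin35° / 1.5 ≈ 3.75 m/s².

a ≈ 3.75 m/s²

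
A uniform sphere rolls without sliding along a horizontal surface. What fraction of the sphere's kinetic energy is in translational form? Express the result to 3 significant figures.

The moment of inertia is (2/5)MR², giving k ≡ I/(MR²) = 0.4.
With ω = v/R, KE_trans = ½Mv² and KE_rot = ½Iω² = ½kMv², so KE_total = ½(1+k)Mv².
The translational fraction is therefore 1/(1+k) = 1/1.4 ≈ 0.714.

fraction ≈ 0.714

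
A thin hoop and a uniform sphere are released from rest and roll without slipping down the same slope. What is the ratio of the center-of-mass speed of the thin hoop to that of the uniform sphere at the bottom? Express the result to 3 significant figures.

v_ratio ≈ 0.837

Each satisfies Mgh = ½(1+k)Mv² with k = I/(MR²), so v ∝ 1/√(1+k).
For the thin hoop k = 1; for the uniform sphere k = 0.4.
v₁/v₂ = √((1+k₂)/(1+k₁)) = √(1.4/2) ≈ 0.837.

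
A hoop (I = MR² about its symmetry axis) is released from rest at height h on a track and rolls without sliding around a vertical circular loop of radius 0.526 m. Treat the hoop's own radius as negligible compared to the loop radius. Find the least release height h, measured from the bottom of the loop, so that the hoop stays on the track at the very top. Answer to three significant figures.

h_min ≈ 1.58 m

The moment of inertia is MR², giving k ≡ I/(MR²) = 1.
At the top, contact is just lost when gravity alone supplies the centripetal force: Mg = Mv_top²/r, i.e. v_top² = gr.
With ω = v/R, the kinetic energy at speed v is ½(1+k)Mv² = Mv².
Energy conservation from release (height h) to the top (height 2r): Mgh = Mg(2r) + M·gr.
Thus h_min = 2r + (1+k)r/2 = r(2 + 2/2) = 0.526 × 3 ≈ 1.58 m.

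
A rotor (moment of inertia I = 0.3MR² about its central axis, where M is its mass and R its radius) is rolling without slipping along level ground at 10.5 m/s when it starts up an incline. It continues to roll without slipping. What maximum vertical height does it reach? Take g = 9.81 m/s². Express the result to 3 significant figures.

With I = 0.3MR², the ratio k = I/(MR²) is 0.3.
The rolling condition ω = v/R makes the rotational term ½I(v/R)² = ½kMv², so KE_total = ½(1+k)Mv² = (13/20)Mv².
All of this converts to potential energy at the highest point: (13/20)Mv₀² = Mgh.
Thus h = (1+k)v₀²/(2g) = 1.3 × 10.5² / (2 × 9.81) ≈ 7.31 m.

h ≈ 7.31 m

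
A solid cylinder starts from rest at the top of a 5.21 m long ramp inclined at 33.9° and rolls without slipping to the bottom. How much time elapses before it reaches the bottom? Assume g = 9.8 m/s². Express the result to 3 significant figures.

t ≈ 1.69 s

Here I = (1/2)MR², so the shape factor k = I/(MR²) = 0.5.
Translational: Mg sinθ − f = Ma. Rotational about the CM: fR = Iα = kMRa, so f = kMa.
Hence a = g sinθ/(1+k) = 9.8×sin33.9°/1.5 = 3.644 m/s².
With constant a from rest, t = √(2L/a) = √(2·5.21/3.644) ≈ 1.69 s.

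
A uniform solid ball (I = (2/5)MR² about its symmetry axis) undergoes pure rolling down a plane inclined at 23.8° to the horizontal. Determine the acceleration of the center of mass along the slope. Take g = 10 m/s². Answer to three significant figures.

a ≈ 2.88 m/s²

Here I = (2/5)MR², so the shape factor k = I/(MR²) = 0.4.
Translational: Mg sinθ − f = Ma. Rotational about the CM: fR = Iα = kMRa, so f = kMa.
Eliminating f: Mg sinθ = (1+k)Ma, so a = g sinθ/(1+k) = 10 × sin23.8° / 1.4 ≈ 2.88 m/s².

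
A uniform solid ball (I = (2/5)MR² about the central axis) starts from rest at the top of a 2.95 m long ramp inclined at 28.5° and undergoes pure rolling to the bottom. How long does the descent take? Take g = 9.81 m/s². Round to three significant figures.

t ≈ 1.33 s

Here I = (2/5)MR², so the shape factor k = I/(MR²) = 0.4.
Translational: Mg sinθ − f = Ma. Rotational about the CM: fR = Iα = kMRa, so f = kMa.
Hence a = g sinθ/(1+k) = 9.81×sin28.5°/1.4 = 3.344 m/s².
With constant a from rest, t = √(2L/a) = √(2·2.95/3.344) ≈ 1.33 s.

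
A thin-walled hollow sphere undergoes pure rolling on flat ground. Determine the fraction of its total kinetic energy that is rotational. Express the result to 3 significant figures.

Here I = (2/3)MR², so the shape factor k = I/(MR²) = 2/3.
Since ω = v/R, the translational part is ½Mv² and the rotational part is ½I(v/R)² = ½kMv²; the total is ½(1+k)Mv².
The rotational fraction is therefore k/(1+k) = (2/3)/1.667 ≈ 0.400.

fraction ≈ 0.400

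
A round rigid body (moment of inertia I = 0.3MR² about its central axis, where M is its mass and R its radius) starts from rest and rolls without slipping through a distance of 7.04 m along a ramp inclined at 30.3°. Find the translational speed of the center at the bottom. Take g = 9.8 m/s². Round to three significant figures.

v ≈ 7.32 m/s

Here I = 0.3MR², so the shape factor k = I/(MR²) = 0.3.
Since it rolls without slipping, ω = v/R and KE = ½Mv² + ½Iω² = ½(1+k)Mv² = (13/20)Mv².
The vertical drop is h = L sinθ = 7.04 × sin30.3° = 3.552 m.
Energy conservation: Mgh = (13/20)Mv², so v = √(2gh/(1+k)) = √(2 × 9.8 × 3.552 / 1.3) ≈ 7.32 m/s.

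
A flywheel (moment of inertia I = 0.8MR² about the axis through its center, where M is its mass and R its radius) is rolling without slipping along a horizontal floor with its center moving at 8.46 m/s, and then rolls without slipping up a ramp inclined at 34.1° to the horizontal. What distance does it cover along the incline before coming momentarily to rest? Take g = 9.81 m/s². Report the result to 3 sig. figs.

The moment of inertia is 0.8MR², giving k ≡ I/(MR²) = 0.8.
Rolling without slipping gives ω = v/R, so the total kinetic energy is ½Mv² + ½Iω² = ½(1+k)Mv² = (9/10)Mv².
Setting this equal to Mgh gives the vertical rise h = (1+k)v₀²/(2g) = 1.8×8.46²/(2×9.81) = 6.566 m.
The distance along the slope is d = h/sinθ = 6.566/sin34.1° ≈ 11.7 m.

d ≈ 11.7 m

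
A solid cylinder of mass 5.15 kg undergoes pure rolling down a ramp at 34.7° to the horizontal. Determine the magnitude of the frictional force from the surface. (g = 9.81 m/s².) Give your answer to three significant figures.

For this body I = (1/2)MR², i.e. k = I/(MR²) = 0.5.
Along the incline Mg sinθ − f = Ma, and torque about the center fR = Iα = kMR²(a/R) gives f = kMa.
Combining, a = g sinθ/(1+k) and f = kMa = kMg sinθ/(1+k).
f = 0.5 × 5.15 × 9.81 × sin34.7° / 1.5 ≈ 9.59 N.

f ≈ 9.59 N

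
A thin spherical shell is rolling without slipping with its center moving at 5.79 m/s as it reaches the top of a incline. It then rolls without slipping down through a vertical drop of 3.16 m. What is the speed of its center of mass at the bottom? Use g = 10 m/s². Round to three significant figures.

v ≈ 8.45 m/s

With I = (2/3)MR², the ratio k = I/(MR²) is 2/3.
The rolling condition ω = v/R makes the rotational term ½I(v/R)² = ½kMv², so KE_total = ½(1+k)Mv² = (5/6)Mv².
Conserving energy between top and bottom: (5/6)Mv² = (5/6)Mv₀² + Mgh, hence v² = v₀² + 2gh/(1+k).
v = √(5.79² + 2×10×3.16/1.667) = √71.44 ≈ 8.45 m/s.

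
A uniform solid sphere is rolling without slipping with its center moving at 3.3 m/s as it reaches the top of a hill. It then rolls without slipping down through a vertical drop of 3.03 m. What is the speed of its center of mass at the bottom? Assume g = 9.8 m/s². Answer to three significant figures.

For this body I = (2/5)MR², i.e. k = I/(MR²) = 0.4.
Since it rolls without slipping, ω = v/R and KE = ½Mv² + ½Iω² = ½(1+k)Mv² = (7/10)Mv².
Energy conservation: (7/10)Mv₀² + Mgh = (7/10)Mv², so v² = v₀² + 2gh/(1+k).
v = √(3.3² + 2×9.8×3.03/1.4) = √53.31 ≈ 7.30 m/s.

v ≈ 7.30 m/s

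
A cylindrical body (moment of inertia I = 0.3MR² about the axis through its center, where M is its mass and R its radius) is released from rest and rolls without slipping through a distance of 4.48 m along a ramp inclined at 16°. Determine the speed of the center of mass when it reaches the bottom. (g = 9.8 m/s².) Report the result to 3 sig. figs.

v ≈ 4.31 m/s

Here I = 0.3MR², so the shape factor k = I/(MR²) = 0.3.
The rolling condition ω = v/R makes the rotational term ½I(v/R)² = ½kMv², so KE_total = ½(1+k)Mv² = (13/20)Mv².
The vertical drop is h = L sinθ = 4.48 × sin16° = 1.235 m.
Setting Mgh = (13/20)Mv² gives v = √(2gh/(1+k)) = √(2·9.8·1.235/1.3) ≈ 4.31 m/s.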